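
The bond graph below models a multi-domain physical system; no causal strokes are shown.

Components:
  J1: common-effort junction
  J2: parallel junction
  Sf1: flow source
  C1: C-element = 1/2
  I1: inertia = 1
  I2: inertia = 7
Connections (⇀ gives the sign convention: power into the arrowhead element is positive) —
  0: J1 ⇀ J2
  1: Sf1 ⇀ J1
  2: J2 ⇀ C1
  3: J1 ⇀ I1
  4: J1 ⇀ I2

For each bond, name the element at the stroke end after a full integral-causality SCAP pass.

bond 1 →Sf1  (Sf1 (Sf) sets flow on bond)
bond 2 →J2  (C1 integral (e out))
bond 0 →J1  (0-jn J2 has e-setter on 2)
bond 3 →I1  (J1 effort already set via bond 0)
bond 4 →I2  (common-e at J1 fixed by 0)

β0 →J1
β1 →Sf1
β2 →J2
β3 →I1
β4 →I2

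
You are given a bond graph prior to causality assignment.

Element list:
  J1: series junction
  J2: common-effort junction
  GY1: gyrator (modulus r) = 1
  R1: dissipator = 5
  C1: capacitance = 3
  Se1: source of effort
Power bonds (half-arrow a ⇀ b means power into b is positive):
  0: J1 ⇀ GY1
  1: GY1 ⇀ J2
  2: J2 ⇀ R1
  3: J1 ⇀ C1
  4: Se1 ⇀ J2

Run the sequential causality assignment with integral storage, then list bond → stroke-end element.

#4 |J2  (source Se1 imposes e)
#1 |GY1  (0-jn J2 has e-setter on 4)
#2 |R1  (J2 effort already set via bond 4)
#0 |GY1  (GY1 both-in/both-out from 1)
#3 |J1  (1-jn J1 has f-setter on 0)

bond 0 stroke at GY1
bond 1 stroke at GY1
bond 2 stroke at R1
bond 3 stroke at J1
bond 4 stroke at J2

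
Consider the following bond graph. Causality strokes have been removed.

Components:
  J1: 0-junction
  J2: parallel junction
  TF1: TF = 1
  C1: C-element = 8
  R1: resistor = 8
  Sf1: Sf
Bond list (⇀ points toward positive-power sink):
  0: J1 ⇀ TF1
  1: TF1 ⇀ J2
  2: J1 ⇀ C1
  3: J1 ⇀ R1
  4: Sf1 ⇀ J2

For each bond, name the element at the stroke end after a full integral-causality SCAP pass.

b0 stroke at TF1
b1 stroke at J2
b2 stroke at J1
b3 stroke at R1
b4 stroke at Sf1

b4 →Sf1  (Sf1 (Sf) sets flow on bond)
b1 →J2  (J2: last free bond brings effort in)
b0 →TF1  (TF TF1: opposite of bond 1)
b2 →J1  (C1 outputs effort q/C1)
b3 →R1  (common-e at J1 fixed by 2)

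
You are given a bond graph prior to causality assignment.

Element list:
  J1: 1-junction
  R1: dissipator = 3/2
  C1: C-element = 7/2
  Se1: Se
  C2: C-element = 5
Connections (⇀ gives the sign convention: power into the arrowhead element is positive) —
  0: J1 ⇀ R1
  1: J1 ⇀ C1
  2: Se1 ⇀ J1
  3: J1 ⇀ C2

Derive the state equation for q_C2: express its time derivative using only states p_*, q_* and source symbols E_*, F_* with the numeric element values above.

dq_C2/dt = 2*E_Se1/3 - 4*q_C1/21 - 2*q_C2/15

β2 →J1  (Se1 (Se) sets effort on bond)
β1 →J1  (prefer integral on C1)
β3 →J1  (C2 integral (e out))
β0 →R1  (J1: last free bond brings flow in)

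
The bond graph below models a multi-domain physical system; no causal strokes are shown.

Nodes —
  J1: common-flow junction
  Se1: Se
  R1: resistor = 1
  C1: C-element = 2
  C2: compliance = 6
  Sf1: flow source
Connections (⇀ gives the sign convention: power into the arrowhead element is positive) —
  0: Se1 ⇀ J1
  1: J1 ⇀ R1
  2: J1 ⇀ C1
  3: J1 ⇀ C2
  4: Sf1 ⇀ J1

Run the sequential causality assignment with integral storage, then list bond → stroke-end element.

b0 stroke→J1
b1 stroke→J1
b2 stroke→J1
b3 stroke→J1
b4 stroke→Sf1

β0 stroke at J1  (Se1: effort source, stroke at far end)
β4 stroke at Sf1  (Sf1 fixes flow; stroke at Sf1)
β1 stroke at J1  (J1 flow already set via bond 4)
β2 stroke at J1  (J1 flow already set via bond 4)
β3 stroke at J1  (common-f at J1 fixed by 4)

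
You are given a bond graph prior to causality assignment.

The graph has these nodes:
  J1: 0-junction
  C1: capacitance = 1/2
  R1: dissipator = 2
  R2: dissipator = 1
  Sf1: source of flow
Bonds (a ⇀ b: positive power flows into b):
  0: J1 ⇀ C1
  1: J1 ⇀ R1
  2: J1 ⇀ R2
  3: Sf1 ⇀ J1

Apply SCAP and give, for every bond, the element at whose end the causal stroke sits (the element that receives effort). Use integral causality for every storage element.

β3 →Sf1  (Sf1 fixes flow; stroke at Sf1)
β0 →J1  (C1: C, integral causality)
β1 →R1  (J1 effort already set via bond 0)
β2 →R2  (common-e at J1 fixed by 0)

bond 0 stroke at J1
bond 1 stroke at R1
bond 2 stroke at R2
bond 3 stroke at Sf1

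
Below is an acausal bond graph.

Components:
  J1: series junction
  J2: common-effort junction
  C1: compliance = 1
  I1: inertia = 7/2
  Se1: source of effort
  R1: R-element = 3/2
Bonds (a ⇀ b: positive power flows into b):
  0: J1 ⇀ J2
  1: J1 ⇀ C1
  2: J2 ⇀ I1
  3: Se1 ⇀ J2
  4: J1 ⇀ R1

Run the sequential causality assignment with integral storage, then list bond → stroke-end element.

b3 stroke at J2  (Se1 fixes effort; stroke away)
b0 stroke at J1  (common-e at J2 fixed by 3)
b2 stroke at I1  (common-e at J2 fixed by 3)
b1 stroke at J1  (C1 integral (e out))
b4 stroke at R1  (J1 needs exactly one f-in)

bond 0 |J1
bond 1 |J1
bond 2 |I1
bond 3 |J2
bond 4 |R1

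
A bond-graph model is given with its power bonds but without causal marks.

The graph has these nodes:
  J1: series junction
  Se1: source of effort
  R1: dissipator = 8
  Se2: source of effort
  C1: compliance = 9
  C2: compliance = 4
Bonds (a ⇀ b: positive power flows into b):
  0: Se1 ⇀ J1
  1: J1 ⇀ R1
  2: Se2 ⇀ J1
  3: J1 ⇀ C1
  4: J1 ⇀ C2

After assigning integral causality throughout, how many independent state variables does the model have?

2  (C1, C2 all integral)

β0 stroke at J1  (Se1 fixes effort; stroke away)
β2 stroke at J1  (Se2: effort source, stroke at far end)
β3 stroke at J1  (C1 outputs effort q/C1)
β4 stroke at J1  (C2 integral (e out))
β1 stroke at R1  (J1 needs exactly one f-in)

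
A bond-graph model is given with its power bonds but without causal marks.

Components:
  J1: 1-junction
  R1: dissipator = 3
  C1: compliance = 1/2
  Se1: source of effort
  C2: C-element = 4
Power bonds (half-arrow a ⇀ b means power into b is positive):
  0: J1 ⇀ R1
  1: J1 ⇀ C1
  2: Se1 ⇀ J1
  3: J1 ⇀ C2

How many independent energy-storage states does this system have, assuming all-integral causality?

2  (C1, C2 all integral)

#2 stroke at J1  (Se1: effort source, stroke at far end)
#1 stroke at J1  (C1: C, integral causality)
#3 stroke at J1  (C2 outputs effort q/C2)
#0 stroke at R1  (J1 needs exactly one f-in)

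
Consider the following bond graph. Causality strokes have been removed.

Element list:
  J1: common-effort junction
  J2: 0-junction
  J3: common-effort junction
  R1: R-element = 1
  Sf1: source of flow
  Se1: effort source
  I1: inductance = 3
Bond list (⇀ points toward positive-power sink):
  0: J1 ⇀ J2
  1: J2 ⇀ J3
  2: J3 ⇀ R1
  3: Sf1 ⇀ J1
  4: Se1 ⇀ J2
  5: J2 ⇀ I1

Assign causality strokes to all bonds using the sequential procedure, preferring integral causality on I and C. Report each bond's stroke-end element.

β0 →J1
β1 →J3
β2 →R1
β3 →Sf1
β4 →J2
β5 →I1

β3 stroke→Sf1  (source Sf1 imposes f)
β4 stroke→J2  (Se1 (Se) sets effort on bond)
β0 stroke→J1  (J1: last free bond brings effort in)
β1 stroke→J3  (J2 effort already set via bond 4)
β5 stroke→I1  (J2 effort already set via bond 4)
β2 stroke→R1  (0-jn J3 has e-setter on 1)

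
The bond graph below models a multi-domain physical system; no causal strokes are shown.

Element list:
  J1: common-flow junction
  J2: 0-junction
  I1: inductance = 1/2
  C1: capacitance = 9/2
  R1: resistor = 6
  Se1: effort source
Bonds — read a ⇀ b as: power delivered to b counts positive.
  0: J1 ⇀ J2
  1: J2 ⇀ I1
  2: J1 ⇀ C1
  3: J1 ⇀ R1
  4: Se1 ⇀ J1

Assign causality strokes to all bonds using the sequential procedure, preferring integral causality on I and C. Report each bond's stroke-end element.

b4 stroke at J1  (source Se1 imposes e)
b1 stroke at I1  (I1: I, integral causality)
b0 stroke at J2  (J2: last free bond brings effort in)
b2 stroke at J1  (common-f at J1 fixed by 0)
b3 stroke at J1  (1-jn J1 has f-setter on 0)

β0 stroke→J2
β1 stroke→I1
β2 stroke→J1
β3 stroke→J1
β4 stroke→J1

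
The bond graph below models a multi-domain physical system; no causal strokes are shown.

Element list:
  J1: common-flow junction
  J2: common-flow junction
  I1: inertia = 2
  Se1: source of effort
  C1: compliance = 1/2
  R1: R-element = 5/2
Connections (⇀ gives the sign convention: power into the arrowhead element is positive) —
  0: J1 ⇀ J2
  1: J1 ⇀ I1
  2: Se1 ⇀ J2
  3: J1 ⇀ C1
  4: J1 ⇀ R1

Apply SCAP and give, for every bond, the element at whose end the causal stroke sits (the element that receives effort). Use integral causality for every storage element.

β0 stroke→J1
β1 stroke→I1
β2 stroke→J2
β3 stroke→J1
β4 stroke→J1

β2 |J2  (source Se1 imposes e)
β0 |J1  (J2: last free bond brings flow in)
β1 |I1  (I1: I, integral causality)
β3 |J1  (common-f at J1 fixed by 1)
β4 |J1  (J1: bond 1 brought flow, rest push out)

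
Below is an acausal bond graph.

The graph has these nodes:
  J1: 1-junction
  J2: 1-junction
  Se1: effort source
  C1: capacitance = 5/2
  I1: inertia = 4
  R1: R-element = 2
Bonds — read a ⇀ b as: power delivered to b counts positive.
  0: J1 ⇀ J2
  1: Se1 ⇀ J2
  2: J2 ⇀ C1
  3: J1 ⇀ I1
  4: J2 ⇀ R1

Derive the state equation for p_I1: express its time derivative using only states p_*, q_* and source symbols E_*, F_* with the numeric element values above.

β1 stroke→J2  (Se1 fixes effort; stroke away)
β2 stroke→J2  (C1 outputs effort q/C1)
β3 stroke→I1  (I1: I, integral causality)
β0 stroke→J1  (J1: bond 3 brought flow, rest push out)
β4 stroke→J2  (common-f at J2 fixed by 0)

dp_I1/dt = E_Se1 - p_I1/2 - 2*q_C1/5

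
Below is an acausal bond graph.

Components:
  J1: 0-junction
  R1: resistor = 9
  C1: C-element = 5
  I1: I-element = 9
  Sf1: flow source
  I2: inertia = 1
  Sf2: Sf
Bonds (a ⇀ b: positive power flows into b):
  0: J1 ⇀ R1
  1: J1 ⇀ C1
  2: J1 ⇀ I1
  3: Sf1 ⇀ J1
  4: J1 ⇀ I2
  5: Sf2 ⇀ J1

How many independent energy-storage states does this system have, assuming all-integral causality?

3  (C1, I1, I2 all integral)

b3 stroke→Sf1  (Sf1: flow source, stroke at near end)
b5 stroke→Sf2  (Sf2 (Sf) sets flow on bond)
b1 stroke→J1  (C1 outputs effort q/C1)
b0 stroke→R1  (J1: bond 1 brought effort, rest push out)
b2 stroke→I1  (J1 effort already set via bond 1)
b4 stroke→I2  (J1 effort already set via bond 1)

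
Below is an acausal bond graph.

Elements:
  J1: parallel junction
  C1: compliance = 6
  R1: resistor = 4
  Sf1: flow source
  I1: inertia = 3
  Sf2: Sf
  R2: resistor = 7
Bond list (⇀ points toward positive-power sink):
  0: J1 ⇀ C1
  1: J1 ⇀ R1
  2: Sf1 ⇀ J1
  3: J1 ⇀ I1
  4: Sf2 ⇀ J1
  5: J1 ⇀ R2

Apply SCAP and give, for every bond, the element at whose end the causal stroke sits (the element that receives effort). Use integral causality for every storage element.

b0 stroke→J1
b1 stroke→R1
b2 stroke→Sf1
b3 stroke→I1
b4 stroke→Sf2
b5 stroke→R2

b2 stroke→Sf1  (Sf1 (Sf) sets flow on bond)
b4 stroke→Sf2  (Sf2 (Sf) sets flow on bond)
b0 stroke→J1  (C1: C, integral causality)
b1 stroke→R1  (common-e at J1 fixed by 0)
b3 stroke→I1  (J1 effort already set via bond 0)
b5 stroke→R2  (0-jn J1 has e-setter on 0)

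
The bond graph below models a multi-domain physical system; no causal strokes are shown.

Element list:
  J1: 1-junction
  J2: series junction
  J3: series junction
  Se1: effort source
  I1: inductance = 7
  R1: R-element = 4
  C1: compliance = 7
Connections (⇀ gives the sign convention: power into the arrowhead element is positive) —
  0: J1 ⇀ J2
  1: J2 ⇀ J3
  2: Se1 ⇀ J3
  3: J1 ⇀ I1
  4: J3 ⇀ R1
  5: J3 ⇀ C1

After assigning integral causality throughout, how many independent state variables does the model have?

2  (C1, I1 all integral)

b2 →J3  (Se1 (Se) sets effort on bond)
b3 →I1  (I1 outputs flow p/I1)
b0 →J1  (J1: bond 3 brought flow, rest push out)
b1 →J2  (common-f at J2 fixed by 0)
b4 →J3  (common-f at J3 fixed by 1)
b5 →J3  (1-jn J3 has f-setter on 1)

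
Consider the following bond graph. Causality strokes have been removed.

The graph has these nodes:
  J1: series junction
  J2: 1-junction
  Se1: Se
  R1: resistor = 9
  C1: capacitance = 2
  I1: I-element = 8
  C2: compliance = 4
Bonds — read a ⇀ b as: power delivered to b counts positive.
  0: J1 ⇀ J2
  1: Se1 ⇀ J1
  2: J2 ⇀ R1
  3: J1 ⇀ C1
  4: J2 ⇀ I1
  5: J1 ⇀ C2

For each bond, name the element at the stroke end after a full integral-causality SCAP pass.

bond 1 stroke→J1  (Se1 (Se) sets effort on bond)
bond 3 stroke→J1  (C1: C, integral causality)
bond 4 stroke→I1  (I1 outputs flow p/I1)
bond 0 stroke→J2  (common-f at J2 fixed by 4)
bond 2 stroke→J2  (J2 flow already set via bond 4)
bond 5 stroke→J1  (1-jn J1 has f-setter on 0)

β0 stroke at J2
β1 stroke at J1
β2 stroke at J2
β3 stroke at J1
β4 stroke at I1
β5 stroke at J1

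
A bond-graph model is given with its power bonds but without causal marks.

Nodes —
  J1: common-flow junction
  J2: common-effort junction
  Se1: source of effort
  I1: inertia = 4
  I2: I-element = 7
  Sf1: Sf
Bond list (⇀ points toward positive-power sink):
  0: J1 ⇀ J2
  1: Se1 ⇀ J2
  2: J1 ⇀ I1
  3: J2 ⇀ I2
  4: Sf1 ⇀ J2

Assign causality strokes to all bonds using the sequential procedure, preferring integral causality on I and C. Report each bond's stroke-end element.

bond 1 →J2  (Se1: effort source, stroke at far end)
bond 4 →Sf1  (source Sf1 imposes f)
bond 0 →J1  (common-e at J2 fixed by 1)
bond 3 →I2  (J2 effort already set via bond 1)
bond 2 →I1  (J1: last free bond brings flow in)

b0 stroke at J1
b1 stroke at J2
b2 stroke at I1
b3 stroke at I2
b4 stroke at Sf1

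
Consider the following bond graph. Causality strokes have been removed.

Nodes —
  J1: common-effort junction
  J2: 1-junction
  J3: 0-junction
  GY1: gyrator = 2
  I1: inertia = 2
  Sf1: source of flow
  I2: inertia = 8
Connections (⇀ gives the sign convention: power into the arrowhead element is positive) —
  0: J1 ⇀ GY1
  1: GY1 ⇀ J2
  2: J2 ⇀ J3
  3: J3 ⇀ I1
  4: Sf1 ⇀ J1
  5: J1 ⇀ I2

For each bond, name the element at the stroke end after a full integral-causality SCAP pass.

#0 |J1
#1 |J2
#2 |J3
#3 |I1
#4 |Sf1
#5 |I2

#4 stroke at Sf1  (source Sf1 imposes f)
#3 stroke at I1  (I1: I, integral causality)
#2 stroke at J3  (J3 needs exactly one e-in)
#1 stroke at J2  (J2: bond 2 brought flow, rest push out)
#0 stroke at J1  (through GY1, causality inverts; strokes same side of GY1)
#5 stroke at I2  (0-jn J1 has e-setter on 0)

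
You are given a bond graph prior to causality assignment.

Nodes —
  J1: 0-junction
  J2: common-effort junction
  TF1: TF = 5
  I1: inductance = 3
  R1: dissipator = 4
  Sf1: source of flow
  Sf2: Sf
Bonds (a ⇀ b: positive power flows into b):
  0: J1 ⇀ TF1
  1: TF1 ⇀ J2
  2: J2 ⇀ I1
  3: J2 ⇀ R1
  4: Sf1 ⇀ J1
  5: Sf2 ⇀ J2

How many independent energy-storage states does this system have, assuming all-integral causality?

bond 4 |Sf1  (Sf1: flow source, stroke at near end)
bond 5 |Sf2  (source Sf2 imposes f)
bond 0 |J1  (closing 0-jn rule on J1)
bond 1 |TF1  (TF1 one-in-one-out from 0)
bond 2 |I1  (I1 integral (f out))
bond 3 |J2  (closing 0-jn rule on J2)

1  (I1 all integral)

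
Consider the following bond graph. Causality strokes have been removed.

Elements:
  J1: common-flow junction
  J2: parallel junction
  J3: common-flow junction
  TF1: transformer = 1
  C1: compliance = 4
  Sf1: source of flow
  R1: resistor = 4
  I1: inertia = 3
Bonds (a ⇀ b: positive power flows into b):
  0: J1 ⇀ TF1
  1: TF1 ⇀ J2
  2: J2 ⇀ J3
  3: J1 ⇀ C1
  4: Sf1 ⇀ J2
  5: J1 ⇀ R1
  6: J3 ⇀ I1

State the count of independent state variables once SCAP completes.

bond 4 |Sf1  (Sf1 fixes flow; stroke at Sf1)
bond 3 |J1  (C1: C, integral causality)
bond 6 |I1  (I1 outputs flow p/I1)
bond 2 |J3  (1-jn J3 has f-setter on 6)
bond 1 |J2  (J2: last free bond brings effort in)
bond 0 |TF1  (TF1: transformer flips bond 1)
bond 5 |J1  (J1: bond 0 brought flow, rest push out)

2  (C1, I1 all integral)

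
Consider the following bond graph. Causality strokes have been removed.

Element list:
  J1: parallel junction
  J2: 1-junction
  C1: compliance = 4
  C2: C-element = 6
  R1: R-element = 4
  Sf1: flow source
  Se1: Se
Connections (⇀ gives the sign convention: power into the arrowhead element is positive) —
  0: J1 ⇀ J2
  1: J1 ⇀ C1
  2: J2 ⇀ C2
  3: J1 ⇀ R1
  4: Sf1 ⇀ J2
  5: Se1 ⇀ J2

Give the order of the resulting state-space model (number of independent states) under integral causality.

β4 |Sf1  (Sf1 fixes flow; stroke at Sf1)
β5 |J2  (Se1 (Se) sets effort on bond)
β0 |J2  (J2 flow already set via bond 4)
β2 |J2  (1-jn J2 has f-setter on 4)
β1 |J1  (C1 integral (e out))
β3 |R1  (J1 effort already set via bond 1)

2  (C1, C2 all integral)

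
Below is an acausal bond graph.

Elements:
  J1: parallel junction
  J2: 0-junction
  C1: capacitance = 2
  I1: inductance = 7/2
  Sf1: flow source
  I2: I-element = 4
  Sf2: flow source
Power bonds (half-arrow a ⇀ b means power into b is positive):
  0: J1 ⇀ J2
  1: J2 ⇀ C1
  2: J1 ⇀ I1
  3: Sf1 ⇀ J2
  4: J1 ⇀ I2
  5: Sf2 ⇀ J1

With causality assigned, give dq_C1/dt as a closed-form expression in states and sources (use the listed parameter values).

dq_C1/dt = F_Sf1 + F_Sf2 - 2*p_I1/7 - p_I2/4

#3 |Sf1  (Sf1: flow source, stroke at near end)
#5 |Sf2  (source Sf2 imposes f)
#1 |J2  (prefer integral on C1)
#0 |J1  (J2 effort already set via bond 1)
#2 |I1  (0-jn J1 has e-setter on 0)
#4 |I2  (0-jn J1 has e-setter on 0)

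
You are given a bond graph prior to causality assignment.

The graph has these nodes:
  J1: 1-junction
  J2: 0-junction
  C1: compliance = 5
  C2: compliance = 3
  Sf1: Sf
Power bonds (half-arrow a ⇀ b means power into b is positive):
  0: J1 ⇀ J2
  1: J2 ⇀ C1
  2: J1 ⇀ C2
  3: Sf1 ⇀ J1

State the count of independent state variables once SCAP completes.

2  (C1, C2 all integral)

β3 stroke at Sf1  (Sf1 (Sf) sets flow on bond)
β0 stroke at J1  (J1 flow already set via bond 3)
β2 stroke at J1  (J1 flow already set via bond 3)
β1 stroke at J2  (only one effort-in slot at J2)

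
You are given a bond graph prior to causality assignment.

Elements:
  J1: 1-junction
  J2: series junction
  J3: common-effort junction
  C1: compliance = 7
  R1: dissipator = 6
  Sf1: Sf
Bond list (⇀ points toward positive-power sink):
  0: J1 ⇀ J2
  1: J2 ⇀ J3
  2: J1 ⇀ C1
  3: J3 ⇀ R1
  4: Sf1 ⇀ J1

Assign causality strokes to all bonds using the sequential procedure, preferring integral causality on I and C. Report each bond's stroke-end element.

bond 4 →Sf1  (Sf1 fixes flow; stroke at Sf1)
bond 0 →J1  (J1 flow already set via bond 4)
bond 2 →J1  (1-jn J1 has f-setter on 4)
bond 1 →J2  (common-f at J2 fixed by 0)
bond 3 →J3  (J3 needs exactly one e-in)

b0 stroke at J1
b1 stroke at J2
b2 stroke at J1
b3 stroke at J3
b4 stroke at Sf1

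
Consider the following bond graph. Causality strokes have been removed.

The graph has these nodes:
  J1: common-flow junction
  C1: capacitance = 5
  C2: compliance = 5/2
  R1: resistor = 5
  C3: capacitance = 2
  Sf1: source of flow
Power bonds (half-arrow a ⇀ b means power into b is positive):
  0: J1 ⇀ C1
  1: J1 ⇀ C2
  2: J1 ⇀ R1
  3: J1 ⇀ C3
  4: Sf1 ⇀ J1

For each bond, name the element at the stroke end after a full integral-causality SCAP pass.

bond 4 stroke→Sf1  (Sf1 fixes flow; stroke at Sf1)
bond 0 stroke→J1  (J1 flow already set via bond 4)
bond 1 stroke→J1  (J1 flow already set via bond 4)
bond 2 stroke→J1  (common-f at J1 fixed by 4)
bond 3 stroke→J1  (J1 flow already set via bond 4)

b0 →J1
b1 →J1
b2 →J1
b3 →J1
b4 →Sf1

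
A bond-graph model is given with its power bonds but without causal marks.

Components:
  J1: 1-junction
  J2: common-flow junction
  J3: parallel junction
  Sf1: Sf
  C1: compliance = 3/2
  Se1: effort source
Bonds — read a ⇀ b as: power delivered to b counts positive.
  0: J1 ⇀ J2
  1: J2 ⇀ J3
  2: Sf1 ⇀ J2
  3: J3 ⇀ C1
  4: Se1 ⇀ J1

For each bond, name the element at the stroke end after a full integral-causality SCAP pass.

β2 stroke→Sf1  (Sf1 fixes flow; stroke at Sf1)
β4 stroke→J1  (Se1 fixes effort; stroke away)
β0 stroke→J2  (only one flow-in slot at J1)
β1 stroke→J2  (J2: bond 2 brought flow, rest push out)
β3 stroke→J3  (closing 0-jn rule on J3)

#0 →J2
#1 →J2
#2 →Sf1
#3 →J3
#4 →J1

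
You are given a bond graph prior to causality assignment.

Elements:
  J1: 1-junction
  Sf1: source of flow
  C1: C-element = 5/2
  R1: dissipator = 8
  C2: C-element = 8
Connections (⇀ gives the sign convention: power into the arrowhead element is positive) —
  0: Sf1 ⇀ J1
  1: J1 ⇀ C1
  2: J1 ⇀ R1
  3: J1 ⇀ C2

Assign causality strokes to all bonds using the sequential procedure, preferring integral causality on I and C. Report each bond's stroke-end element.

b0 stroke at Sf1
b1 stroke at J1
b2 stroke at J1
b3 stroke at J1

#0 stroke→Sf1  (Sf1: flow source, stroke at near end)
#1 stroke→J1  (common-f at J1 fixed by 0)
#2 stroke→J1  (common-f at J1 fixed by 0)
#3 stroke→J1  (J1: bond 0 brought flow, rest push out)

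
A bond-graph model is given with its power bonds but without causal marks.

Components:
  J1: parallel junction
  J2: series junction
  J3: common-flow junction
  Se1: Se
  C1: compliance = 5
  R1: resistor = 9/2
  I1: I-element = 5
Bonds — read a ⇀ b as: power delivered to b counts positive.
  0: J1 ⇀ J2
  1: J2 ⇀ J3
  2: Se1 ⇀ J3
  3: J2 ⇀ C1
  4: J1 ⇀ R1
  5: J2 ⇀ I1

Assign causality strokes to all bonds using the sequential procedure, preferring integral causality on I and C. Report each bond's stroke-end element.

bond 2 stroke at J3  (Se1 (Se) sets effort on bond)
bond 1 stroke at J2  (J3: last free bond brings flow in)
bond 3 stroke at J2  (prefer integral on C1)
bond 5 stroke at I1  (prefer integral on I1)
bond 0 stroke at J2  (1-jn J2 has f-setter on 5)
bond 4 stroke at J1  (only one effort-in slot at J1)

b0 |J2
b1 |J2
b2 |J3
b3 |J2
b4 |J1
b5 |I1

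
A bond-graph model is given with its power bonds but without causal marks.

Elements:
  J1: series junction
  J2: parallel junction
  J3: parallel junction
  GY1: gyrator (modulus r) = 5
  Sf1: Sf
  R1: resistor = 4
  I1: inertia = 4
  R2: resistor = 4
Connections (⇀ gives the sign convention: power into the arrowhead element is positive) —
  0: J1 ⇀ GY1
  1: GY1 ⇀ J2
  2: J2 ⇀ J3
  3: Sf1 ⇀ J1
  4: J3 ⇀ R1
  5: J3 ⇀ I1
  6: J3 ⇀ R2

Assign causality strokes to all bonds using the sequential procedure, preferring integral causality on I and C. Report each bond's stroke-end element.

b0 stroke at J1
b1 stroke at J2
b2 stroke at J3
b3 stroke at Sf1
b4 stroke at R1
b5 stroke at I1
b6 stroke at R2

#3 stroke→Sf1  (Sf1 (Sf) sets flow on bond)
#0 stroke→J1  (common-f at J1 fixed by 3)
#1 stroke→J2  (GY1 both-in/both-out from 0)
#2 stroke→J3  (J2 effort already set via bond 1)
#4 stroke→R1  (0-jn J3 has e-setter on 2)
#5 stroke→I1  (common-e at J3 fixed by 2)
#6 stroke→R2  (J3: bond 2 brought effort, rest push out)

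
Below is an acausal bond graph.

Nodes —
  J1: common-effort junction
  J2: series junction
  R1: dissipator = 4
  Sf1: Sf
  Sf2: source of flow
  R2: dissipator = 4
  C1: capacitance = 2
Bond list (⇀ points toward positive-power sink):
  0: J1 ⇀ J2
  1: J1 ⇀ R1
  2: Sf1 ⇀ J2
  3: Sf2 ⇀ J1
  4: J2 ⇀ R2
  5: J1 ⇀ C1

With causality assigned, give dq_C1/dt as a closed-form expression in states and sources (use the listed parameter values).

dq_C1/dt = -F_Sf1 + F_Sf2 - q_C1/8

#2 →Sf1  (Sf1 (Sf) sets flow on bond)
#3 →Sf2  (source Sf2 imposes f)
#0 →J2  (common-f at J2 fixed by 2)
#4 →J2  (1-jn J2 has f-setter on 2)
#5 →J1  (C1 integral (e out))
#1 →R1  (0-jn J1 has e-setter on 5)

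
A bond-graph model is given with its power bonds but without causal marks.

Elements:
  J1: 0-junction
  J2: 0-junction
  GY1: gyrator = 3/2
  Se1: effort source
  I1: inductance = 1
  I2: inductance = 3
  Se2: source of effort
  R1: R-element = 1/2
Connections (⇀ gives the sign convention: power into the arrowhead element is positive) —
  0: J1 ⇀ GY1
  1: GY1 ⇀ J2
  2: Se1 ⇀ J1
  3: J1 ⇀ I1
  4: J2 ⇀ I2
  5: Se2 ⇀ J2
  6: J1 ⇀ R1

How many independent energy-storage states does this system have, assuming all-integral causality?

2  (I1, I2 all integral)

b2 |J1  (Se1: effort source, stroke at far end)
b5 |J2  (Se2 (Se) sets effort on bond)
b0 |GY1  (0-jn J1 has e-setter on 2)
b3 |I1  (common-e at J1 fixed by 2)
b6 |R1  (common-e at J1 fixed by 2)
b1 |GY1  (common-e at J2 fixed by 5)
b4 |I2  (J2: bond 5 brought effort, rest push out)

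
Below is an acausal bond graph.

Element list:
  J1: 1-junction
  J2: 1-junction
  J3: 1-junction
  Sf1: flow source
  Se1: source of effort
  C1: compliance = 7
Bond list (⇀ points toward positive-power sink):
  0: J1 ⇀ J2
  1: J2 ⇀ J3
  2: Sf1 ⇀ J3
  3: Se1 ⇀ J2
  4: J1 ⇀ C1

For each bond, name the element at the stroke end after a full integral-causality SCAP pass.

β0 stroke at J2
β1 stroke at J3
β2 stroke at Sf1
β3 stroke at J2
β4 stroke at J1

b2 stroke at Sf1  (Sf1 fixes flow; stroke at Sf1)
b3 stroke at J2  (Se1: effort source, stroke at far end)
b1 stroke at J3  (1-jn J3 has f-setter on 2)
b0 stroke at J2  (J2: bond 1 brought flow, rest push out)
b4 stroke at J1  (1-jn J1 has f-setter on 0)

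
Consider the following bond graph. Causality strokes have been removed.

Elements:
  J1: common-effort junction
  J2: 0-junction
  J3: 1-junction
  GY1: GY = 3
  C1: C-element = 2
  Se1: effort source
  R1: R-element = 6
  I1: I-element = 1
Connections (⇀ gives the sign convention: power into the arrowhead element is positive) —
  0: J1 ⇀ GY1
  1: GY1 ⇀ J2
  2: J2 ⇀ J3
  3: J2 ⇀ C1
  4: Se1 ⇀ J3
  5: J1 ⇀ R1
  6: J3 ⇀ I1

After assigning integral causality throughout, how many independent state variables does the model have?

2  (C1, I1 all integral)

bond 4 stroke at J3  (Se1 fixes effort; stroke away)
bond 3 stroke at J2  (C1 integral (e out))
bond 1 stroke at GY1  (J2: bond 3 brought effort, rest push out)
bond 2 stroke at J3  (0-jn J2 has e-setter on 3)
bond 6 stroke at I1  (J3: last free bond brings flow in)
bond 0 stroke at GY1  (GY1: gyrator matches bond 1)
bond 5 stroke at J1  (J1 needs exactly one e-in)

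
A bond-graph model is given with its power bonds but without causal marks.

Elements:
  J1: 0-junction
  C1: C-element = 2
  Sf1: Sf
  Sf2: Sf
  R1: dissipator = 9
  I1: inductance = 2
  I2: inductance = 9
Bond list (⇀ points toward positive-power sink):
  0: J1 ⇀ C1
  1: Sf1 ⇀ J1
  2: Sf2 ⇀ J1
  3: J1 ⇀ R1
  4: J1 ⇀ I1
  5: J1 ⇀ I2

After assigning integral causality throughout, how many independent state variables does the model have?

3  (C1, I1, I2 all integral)

b1 |Sf1  (source Sf1 imposes f)
b2 |Sf2  (Sf2 fixes flow; stroke at Sf2)
b0 |J1  (C1 integral (e out))
b3 |R1  (0-jn J1 has e-setter on 0)
b4 |I1  (0-jn J1 has e-setter on 0)
b5 |I2  (0-jn J1 has e-setter on 0)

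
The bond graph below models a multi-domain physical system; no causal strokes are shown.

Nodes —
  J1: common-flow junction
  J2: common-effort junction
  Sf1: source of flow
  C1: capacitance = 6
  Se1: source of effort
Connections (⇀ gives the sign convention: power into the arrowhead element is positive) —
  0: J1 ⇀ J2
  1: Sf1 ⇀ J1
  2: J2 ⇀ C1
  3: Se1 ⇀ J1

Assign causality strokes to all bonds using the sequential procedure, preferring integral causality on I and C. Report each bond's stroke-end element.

bond 1 stroke at Sf1  (Sf1 fixes flow; stroke at Sf1)
bond 3 stroke at J1  (source Se1 imposes e)
bond 0 stroke at J1  (J1: bond 1 brought flow, rest push out)
bond 2 stroke at J2  (J2: last free bond brings effort in)

#0 stroke→J1
#1 stroke→Sf1
#2 stroke→J2
#3 stroke→J1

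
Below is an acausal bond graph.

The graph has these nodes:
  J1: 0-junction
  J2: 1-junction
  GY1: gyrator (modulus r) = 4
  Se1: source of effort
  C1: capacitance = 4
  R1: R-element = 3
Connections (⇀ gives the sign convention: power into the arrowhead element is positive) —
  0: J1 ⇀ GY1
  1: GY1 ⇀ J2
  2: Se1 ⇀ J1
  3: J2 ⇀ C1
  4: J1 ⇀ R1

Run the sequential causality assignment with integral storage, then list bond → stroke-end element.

β0 |GY1
β1 |GY1
β2 |J1
β3 |J2
β4 |R1

β2 stroke→J1  (Se1 (Se) sets effort on bond)
β0 stroke→GY1  (J1: bond 2 brought effort, rest push out)
β4 stroke→R1  (J1 effort already set via bond 2)
β1 stroke→GY1  (GY1: gyrator matches bond 0)
β3 stroke→J2  (1-jn J2 has f-setter on 1)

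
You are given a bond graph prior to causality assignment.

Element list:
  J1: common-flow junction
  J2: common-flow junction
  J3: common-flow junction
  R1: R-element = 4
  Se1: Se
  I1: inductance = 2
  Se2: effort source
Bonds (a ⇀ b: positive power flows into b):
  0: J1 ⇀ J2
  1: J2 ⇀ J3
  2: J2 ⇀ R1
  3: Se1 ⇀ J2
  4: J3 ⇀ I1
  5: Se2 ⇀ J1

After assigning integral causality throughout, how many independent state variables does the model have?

β3 stroke→J2  (Se1 fixes effort; stroke away)
β5 stroke→J1  (Se2: effort source, stroke at far end)
β0 stroke→J2  (only one flow-in slot at J1)
β4 stroke→I1  (prefer integral on I1)
β1 stroke→J3  (common-f at J3 fixed by 4)
β2 stroke→J2  (1-jn J2 has f-setter on 1)

1  (I1 all integral)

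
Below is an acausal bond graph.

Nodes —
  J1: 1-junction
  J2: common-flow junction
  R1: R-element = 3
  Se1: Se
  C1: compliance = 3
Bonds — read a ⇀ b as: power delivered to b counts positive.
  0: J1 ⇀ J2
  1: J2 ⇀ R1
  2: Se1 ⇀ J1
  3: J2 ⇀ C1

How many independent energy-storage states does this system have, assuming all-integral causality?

1  (C1 all integral)

#2 stroke at J1  (Se1: effort source, stroke at far end)
#0 stroke at J2  (only one flow-in slot at J1)
#3 stroke at J2  (C1 integral (e out))
#1 stroke at R1  (closing 1-jn rule on J2)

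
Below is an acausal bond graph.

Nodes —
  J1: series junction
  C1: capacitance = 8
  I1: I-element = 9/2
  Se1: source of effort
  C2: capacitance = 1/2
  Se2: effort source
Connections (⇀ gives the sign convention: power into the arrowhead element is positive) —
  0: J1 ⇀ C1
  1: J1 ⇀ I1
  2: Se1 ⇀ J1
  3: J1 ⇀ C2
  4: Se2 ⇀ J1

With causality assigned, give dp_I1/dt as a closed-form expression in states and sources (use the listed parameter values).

b2 stroke at J1  (source Se1 imposes e)
b4 stroke at J1  (Se2: effort source, stroke at far end)
b0 stroke at J1  (C1 integral (e out))
b1 stroke at I1  (I1 outputs flow p/I1)
b3 stroke at J1  (1-jn J1 has f-setter on 1)

dp_I1/dt = E_Se1 + E_Se2 - q_C1/8 - 2*q_C2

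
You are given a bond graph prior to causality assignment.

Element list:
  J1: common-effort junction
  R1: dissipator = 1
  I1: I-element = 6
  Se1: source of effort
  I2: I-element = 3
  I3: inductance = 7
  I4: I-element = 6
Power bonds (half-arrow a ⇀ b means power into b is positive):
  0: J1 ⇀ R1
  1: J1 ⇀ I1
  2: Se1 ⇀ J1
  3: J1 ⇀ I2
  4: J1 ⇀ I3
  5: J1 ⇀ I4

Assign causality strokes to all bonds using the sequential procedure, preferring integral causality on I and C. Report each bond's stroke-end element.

#2 stroke→J1  (Se1 fixes effort; stroke away)
#0 stroke→R1  (J1 effort already set via bond 2)
#1 stroke→I1  (J1 effort already set via bond 2)
#3 stroke→I2  (common-e at J1 fixed by 2)
#4 stroke→I3  (J1: bond 2 brought effort, rest push out)
#5 stroke→I4  (J1 effort already set via bond 2)

β0 |R1
β1 |I1
β2 |J1
β3 |I2
β4 |I3
β5 |I4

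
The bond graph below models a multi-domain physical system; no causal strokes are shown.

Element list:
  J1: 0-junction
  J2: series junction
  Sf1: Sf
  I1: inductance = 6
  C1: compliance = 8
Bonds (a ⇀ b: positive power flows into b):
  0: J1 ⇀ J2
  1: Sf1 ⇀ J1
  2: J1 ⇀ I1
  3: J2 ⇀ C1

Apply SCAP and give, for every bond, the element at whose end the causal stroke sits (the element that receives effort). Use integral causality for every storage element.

b1 |Sf1  (Sf1 fixes flow; stroke at Sf1)
b2 |I1  (I1 outputs flow p/I1)
b0 |J1  (only one effort-in slot at J1)
b3 |J2  (J2: bond 0 brought flow, rest push out)

β0 stroke→J1
β1 stroke→Sf1
β2 stroke→I1
β3 stroke→J2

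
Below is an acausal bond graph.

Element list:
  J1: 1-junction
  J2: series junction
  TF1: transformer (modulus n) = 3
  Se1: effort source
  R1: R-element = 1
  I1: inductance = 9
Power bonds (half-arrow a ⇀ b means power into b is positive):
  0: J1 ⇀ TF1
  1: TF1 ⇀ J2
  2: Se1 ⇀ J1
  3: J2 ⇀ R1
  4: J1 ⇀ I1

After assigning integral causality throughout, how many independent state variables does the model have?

1  (I1 all integral)

bond 2 →J1  (Se1: effort source, stroke at far end)
bond 4 →I1  (prefer integral on I1)
bond 0 →J1  (1-jn J1 has f-setter on 4)
bond 1 →TF1  (through TF1, causality passes straight; one stroke at TF1)
bond 3 →J2  (J2 flow already set via bond 1)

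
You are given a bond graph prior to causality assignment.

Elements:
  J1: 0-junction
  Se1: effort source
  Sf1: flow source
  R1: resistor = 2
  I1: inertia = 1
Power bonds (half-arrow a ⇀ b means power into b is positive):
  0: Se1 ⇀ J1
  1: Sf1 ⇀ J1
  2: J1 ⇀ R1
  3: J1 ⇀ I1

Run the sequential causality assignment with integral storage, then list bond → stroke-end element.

bond 0 stroke at J1
bond 1 stroke at Sf1
bond 2 stroke at R1
bond 3 stroke at I1

#0 stroke→J1  (Se1 (Se) sets effort on bond)
#1 stroke→Sf1  (Sf1 (Sf) sets flow on bond)
#2 stroke→R1  (J1: bond 0 brought effort, rest push out)
#3 stroke→I1  (J1: bond 0 brought effort, rest push out)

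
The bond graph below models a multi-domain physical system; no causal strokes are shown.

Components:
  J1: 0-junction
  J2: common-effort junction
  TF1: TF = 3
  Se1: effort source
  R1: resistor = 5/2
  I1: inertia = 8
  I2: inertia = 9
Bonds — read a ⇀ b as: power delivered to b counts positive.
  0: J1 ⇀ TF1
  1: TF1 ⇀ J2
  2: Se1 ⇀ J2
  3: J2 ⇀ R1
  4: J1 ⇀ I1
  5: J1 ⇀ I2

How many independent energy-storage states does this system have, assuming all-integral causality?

β2 stroke→J2  (source Se1 imposes e)
β1 stroke→TF1  (common-e at J2 fixed by 2)
β3 stroke→R1  (J2 effort already set via bond 2)
β0 stroke→J1  (through TF1, causality passes straight; one stroke at TF1)
β4 stroke→I1  (0-jn J1 has e-setter on 0)
β5 stroke→I2  (0-jn J1 has e-setter on 0)

2  (I1, I2 all integral)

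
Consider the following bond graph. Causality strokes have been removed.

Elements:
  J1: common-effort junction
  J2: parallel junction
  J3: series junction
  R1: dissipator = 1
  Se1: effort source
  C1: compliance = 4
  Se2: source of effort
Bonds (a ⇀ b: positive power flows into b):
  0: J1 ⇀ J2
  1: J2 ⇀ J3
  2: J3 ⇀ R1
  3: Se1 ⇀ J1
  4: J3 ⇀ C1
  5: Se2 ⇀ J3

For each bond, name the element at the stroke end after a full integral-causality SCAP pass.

bond 0 stroke→J2
bond 1 stroke→J3
bond 2 stroke→R1
bond 3 stroke→J1
bond 4 stroke→J3
bond 5 stroke→J3

b3 →J1  (Se1 (Se) sets effort on bond)
b5 →J3  (Se2 (Se) sets effort on bond)
b0 →J2  (J1 effort already set via bond 3)
b1 →J3  (0-jn J2 has e-setter on 0)
b4 →J3  (C1 integral (e out))
b2 →R1  (closing 1-jn rule on J3)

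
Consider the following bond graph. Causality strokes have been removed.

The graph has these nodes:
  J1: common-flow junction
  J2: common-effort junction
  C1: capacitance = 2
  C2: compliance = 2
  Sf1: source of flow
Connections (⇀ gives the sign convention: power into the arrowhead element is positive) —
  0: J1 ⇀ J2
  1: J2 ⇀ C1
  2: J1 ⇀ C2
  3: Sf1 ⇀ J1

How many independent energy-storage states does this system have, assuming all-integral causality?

β3 |Sf1  (source Sf1 imposes f)
β0 |J1  (1-jn J1 has f-setter on 3)
β2 |J1  (common-f at J1 fixed by 3)
β1 |J2  (J2: last free bond brings effort in)

2  (C1, C2 all integral)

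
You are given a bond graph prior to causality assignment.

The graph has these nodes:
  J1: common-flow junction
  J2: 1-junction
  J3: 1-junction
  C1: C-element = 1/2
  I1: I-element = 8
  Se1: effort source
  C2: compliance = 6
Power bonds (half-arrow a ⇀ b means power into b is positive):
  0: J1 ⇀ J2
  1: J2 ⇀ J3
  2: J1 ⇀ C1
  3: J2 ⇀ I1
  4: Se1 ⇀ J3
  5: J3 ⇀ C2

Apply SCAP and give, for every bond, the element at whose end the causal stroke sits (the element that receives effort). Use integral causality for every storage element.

b0 stroke→J2
b1 stroke→J2
b2 stroke→J1
b3 stroke→I1
b4 stroke→J3
b5 stroke→J3

#4 stroke at J3  (source Se1 imposes e)
#2 stroke at J1  (prefer integral on C1)
#0 stroke at J2  (only one flow-in slot at J1)
#3 stroke at I1  (I1: I, integral causality)
#1 stroke at J2  (J2 flow already set via bond 3)
#5 stroke at J3  (J3: bond 1 brought flow, rest push out)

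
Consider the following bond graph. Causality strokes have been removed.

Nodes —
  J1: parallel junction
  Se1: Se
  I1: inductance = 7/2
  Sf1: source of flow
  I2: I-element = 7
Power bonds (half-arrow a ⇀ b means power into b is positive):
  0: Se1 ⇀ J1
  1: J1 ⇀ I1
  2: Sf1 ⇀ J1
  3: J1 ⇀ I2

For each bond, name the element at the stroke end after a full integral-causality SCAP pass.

β0 stroke→J1  (source Se1 imposes e)
β2 stroke→Sf1  (Sf1 fixes flow; stroke at Sf1)
β1 stroke→I1  (common-e at J1 fixed by 0)
β3 stroke→I2  (0-jn J1 has e-setter on 0)

bond 0 stroke→J1
bond 1 stroke→I1
bond 2 stroke→Sf1
bond 3 stroke→I2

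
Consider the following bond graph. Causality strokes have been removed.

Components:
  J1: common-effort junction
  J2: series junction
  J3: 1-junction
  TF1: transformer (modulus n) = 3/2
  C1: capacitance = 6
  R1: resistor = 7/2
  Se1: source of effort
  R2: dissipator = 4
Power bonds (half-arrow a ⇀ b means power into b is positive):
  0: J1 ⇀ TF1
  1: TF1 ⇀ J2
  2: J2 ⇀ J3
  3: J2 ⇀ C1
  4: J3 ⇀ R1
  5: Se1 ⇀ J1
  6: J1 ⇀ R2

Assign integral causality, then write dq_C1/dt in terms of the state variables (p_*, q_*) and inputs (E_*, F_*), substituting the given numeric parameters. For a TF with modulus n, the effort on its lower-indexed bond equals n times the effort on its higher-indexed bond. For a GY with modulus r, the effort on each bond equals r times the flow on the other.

dq_C1/dt = 4*E_Se1/21 - q_C1/21

b5 stroke at J1  (Se1 fixes effort; stroke away)
b0 stroke at TF1  (J1 effort already set via bond 5)
b6 stroke at R2  (0-jn J1 has e-setter on 5)
b1 stroke at J2  (through TF1, causality passes straight; one stroke at TF1)
b3 stroke at J2  (C1 integral (e out))
b2 stroke at J3  (closing 1-jn rule on J2)
b4 stroke at R1  (only one flow-in slot at J3)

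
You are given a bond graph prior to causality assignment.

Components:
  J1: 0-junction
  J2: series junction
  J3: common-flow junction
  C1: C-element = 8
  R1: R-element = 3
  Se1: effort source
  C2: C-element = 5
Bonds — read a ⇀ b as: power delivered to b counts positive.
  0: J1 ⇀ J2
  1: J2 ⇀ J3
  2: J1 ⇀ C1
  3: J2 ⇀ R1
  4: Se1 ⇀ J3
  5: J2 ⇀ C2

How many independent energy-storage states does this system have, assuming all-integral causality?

#4 →J3  (source Se1 imposes e)
#1 →J2  (J3: last free bond brings flow in)
#2 →J1  (C1: C, integral causality)
#0 →J2  (J1: bond 2 brought effort, rest push out)
#5 →J2  (prefer integral on C2)
#3 →R1  (J2 needs exactly one f-in)

2  (C1, C2 all integral)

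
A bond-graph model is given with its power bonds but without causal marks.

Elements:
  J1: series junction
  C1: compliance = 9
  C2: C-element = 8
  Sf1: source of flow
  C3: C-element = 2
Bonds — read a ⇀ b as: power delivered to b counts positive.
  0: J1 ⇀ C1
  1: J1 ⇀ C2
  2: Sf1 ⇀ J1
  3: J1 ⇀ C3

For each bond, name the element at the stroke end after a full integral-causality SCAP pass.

bond 2 |Sf1  (Sf1 (Sf) sets flow on bond)
bond 0 |J1  (J1 flow already set via bond 2)
bond 1 |J1  (J1 flow already set via bond 2)
bond 3 |J1  (J1 flow already set via bond 2)

#0 stroke→J1
#1 stroke→J1
#2 stroke→Sf1
#3 stroke→J1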